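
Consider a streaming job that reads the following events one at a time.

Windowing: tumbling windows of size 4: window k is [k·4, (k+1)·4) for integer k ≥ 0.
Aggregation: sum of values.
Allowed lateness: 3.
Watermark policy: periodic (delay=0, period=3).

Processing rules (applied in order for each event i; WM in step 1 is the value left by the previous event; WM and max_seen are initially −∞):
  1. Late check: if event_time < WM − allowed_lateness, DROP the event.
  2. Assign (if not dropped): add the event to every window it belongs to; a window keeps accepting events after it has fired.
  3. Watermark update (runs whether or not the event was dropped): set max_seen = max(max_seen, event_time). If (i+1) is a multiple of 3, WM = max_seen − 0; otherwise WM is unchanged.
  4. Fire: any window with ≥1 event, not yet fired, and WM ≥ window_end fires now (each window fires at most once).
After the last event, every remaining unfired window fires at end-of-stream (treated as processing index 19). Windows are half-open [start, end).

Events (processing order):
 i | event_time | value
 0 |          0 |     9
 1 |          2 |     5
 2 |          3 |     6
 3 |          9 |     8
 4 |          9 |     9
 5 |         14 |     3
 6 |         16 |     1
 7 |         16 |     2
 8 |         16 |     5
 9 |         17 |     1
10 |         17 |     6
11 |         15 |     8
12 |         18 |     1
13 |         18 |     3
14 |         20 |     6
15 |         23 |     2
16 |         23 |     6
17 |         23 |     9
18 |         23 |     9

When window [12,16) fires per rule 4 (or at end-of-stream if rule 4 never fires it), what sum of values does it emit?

3

i=0 t=0 v=9: → [0,4); WM=−∞
i=1 t=2 v=5: → [0,4); WM=−∞
i=2 t=3 v=6: → [0,4); WM=3
i=3 t=9 v=8: → [8,12); WM=3
i=4 t=9 v=9: → [8,12); WM=3
i=5 t=14 v=3: → [12,16); WM=14; [0,4) fires=20 [8,12) fires=17
i=6 t=16 v=1: → [16,20); WM=14
i=7 t=16 v=2: → [16,20); WM=14
i=8 t=16 v=5: → [16,20); WM=16; [12,16) fires=3
i=9 t=17 v=1: → [16,20); WM=16
i=10 t=17 v=6: → [16,20); WM=16
i=11 t=15 v=8: → [12,16); WM=17
i=12 t=18 v=1: → [16,20); WM=17
i=13 t=18 v=3: → [16,20); WM=17
i=14 t=20 v=6: → [20,24); WM=20; [16,20) fires=19
i=15 t=23 v=2: → [20,24); WM=20
i=16 t=23 v=6: → [20,24); WM=20
i=17 t=23 v=9: → [20,24); WM=23
i=18 t=23 v=9: → [20,24); WM=23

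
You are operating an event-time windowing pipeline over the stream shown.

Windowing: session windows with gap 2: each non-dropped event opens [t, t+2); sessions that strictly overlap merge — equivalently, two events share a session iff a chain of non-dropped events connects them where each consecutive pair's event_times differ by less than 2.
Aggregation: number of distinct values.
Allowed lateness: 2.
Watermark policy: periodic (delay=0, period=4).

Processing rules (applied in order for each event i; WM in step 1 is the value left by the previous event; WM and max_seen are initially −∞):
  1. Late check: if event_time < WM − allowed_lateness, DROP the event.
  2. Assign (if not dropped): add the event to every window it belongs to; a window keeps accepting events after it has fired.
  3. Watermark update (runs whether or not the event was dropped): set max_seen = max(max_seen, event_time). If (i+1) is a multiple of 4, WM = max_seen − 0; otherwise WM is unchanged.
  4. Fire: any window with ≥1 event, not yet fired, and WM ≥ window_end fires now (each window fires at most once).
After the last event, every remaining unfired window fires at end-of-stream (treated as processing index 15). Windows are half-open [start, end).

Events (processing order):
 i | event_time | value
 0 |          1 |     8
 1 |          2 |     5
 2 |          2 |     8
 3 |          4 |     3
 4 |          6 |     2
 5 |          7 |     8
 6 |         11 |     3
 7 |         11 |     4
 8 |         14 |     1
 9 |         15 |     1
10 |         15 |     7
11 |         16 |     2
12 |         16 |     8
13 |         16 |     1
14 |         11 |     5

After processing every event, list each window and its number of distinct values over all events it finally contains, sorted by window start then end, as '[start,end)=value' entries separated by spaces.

[1,4)=2 [4,6)=1 [6,9)=2 [11,13)=2 [14,18)=4

i=0 t=1 v=8: → [1,3); WM=−∞
i=1 t=2 v=5: → [1,4); WM=−∞
i=2 t=2 v=8: → [1,4); WM=−∞
i=3 t=4 v=3: → [4,6); WM=4
i=4 t=6 v=2: → [6,8); WM=4
i=5 t=7 v=8: → [6,9); WM=4
i=6 t=11 v=3: → [11,13); WM=4
i=7 t=11 v=4: → [11,13); WM=11
i=8 t=14 v=1: → [14,16); WM=11
i=9 t=15 v=1: → [14,17); WM=11
i=10 t=15 v=7: → [14,17); WM=11
i=11 t=16 v=2: → [14,18); WM=16
i=12 t=16 v=8: → [14,18); WM=16
i=13 t=16 v=1: → [14,18); WM=16
i=14 t=11 v=5: DROP (t<16-2); WM=16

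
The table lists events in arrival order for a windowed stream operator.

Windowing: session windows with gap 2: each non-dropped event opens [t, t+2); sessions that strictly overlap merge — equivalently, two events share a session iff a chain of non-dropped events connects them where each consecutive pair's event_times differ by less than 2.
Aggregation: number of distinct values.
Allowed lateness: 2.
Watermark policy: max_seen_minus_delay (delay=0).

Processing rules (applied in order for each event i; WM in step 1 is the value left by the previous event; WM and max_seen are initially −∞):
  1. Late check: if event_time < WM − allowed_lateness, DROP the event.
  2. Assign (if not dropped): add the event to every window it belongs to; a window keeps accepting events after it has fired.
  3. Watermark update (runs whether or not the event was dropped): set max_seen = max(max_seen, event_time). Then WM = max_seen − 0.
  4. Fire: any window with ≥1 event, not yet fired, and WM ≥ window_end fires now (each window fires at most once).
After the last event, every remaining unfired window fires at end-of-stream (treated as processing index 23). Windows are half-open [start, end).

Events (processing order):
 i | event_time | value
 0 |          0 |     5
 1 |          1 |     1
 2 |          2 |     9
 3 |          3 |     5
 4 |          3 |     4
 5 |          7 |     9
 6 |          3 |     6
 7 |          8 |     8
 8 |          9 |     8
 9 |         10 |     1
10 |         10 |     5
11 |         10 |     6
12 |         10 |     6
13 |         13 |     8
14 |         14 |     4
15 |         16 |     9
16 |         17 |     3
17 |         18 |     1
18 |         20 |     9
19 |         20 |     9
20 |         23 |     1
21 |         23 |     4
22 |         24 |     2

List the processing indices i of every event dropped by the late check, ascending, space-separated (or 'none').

i=0 t=0 v=5: → [0,2); WM=0
i=1 t=1 v=1: → [0,3); WM=1
i=2 t=2 v=9: → [0,4); WM=2
i=3 t=3 v=5: → [0,5); WM=3
i=4 t=3 v=4: → [0,5); WM=3
i=5 t=7 v=9: → [7,9); WM=7
i=6 t=3 v=6: DROP (t<7-2); WM=7
i=7 t=8 v=8: → [7,10); WM=8
i=8 t=9 v=8: → [7,11); WM=9
i=9 t=10 v=1: → [7,12); WM=10
i=10 t=10 v=5: → [7,12); WM=10
i=11 t=10 v=6: → [7,12); WM=10
i=12 t=10 v=6: → [7,12); WM=10
i=13 t=13 v=8: → [13,15); WM=13
i=14 t=14 v=4: → [13,16); WM=14
i=15 t=16 v=9: → [16,18); WM=16
i=16 t=17 v=3: → [16,19); WM=17
i=17 t=18 v=1: → [16,20); WM=18
i=18 t=20 v=9: → [20,22); WM=20
i=19 t=20 v=9: → [20,22); WM=20
i=20 t=23 v=1: → [23,25); WM=23
i=21 t=23 v=4: → [23,25); WM=23
i=22 t=24 v=2: → [23,26); WM=24

6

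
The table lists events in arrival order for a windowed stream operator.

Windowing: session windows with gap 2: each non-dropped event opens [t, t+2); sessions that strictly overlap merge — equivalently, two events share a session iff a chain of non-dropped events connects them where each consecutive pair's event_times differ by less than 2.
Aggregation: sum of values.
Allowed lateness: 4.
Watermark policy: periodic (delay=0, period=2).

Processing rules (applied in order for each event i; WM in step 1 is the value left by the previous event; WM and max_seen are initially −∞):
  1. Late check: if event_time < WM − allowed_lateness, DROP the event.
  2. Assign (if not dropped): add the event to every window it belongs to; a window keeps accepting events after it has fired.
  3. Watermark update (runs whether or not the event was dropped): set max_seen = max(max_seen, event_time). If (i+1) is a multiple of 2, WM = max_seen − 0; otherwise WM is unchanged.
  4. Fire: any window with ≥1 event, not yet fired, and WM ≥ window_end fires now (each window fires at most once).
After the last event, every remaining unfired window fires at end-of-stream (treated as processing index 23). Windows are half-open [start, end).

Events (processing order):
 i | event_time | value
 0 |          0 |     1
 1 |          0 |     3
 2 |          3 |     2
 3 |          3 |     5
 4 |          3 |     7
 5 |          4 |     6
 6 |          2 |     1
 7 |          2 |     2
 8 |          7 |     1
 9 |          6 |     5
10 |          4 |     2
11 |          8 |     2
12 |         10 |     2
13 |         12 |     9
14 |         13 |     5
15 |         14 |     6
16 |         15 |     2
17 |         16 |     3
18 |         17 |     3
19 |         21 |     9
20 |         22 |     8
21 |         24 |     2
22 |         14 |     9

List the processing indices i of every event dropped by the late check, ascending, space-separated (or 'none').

i=0 t=0 v=1: → [0,2); WM=−∞
i=1 t=0 v=3: → [0,2); WM=0
i=2 t=3 v=2: → [3,5); WM=0
i=3 t=3 v=5: → [3,5); WM=3
i=4 t=3 v=7: → [3,5); WM=3
i=5 t=4 v=6: → [3,6); WM=4
i=6 t=2 v=1: → [2,6); WM=4
i=7 t=2 v=2: → [2,6); WM=4
i=8 t=7 v=1: → [7,9); WM=4
i=9 t=6 v=5: → [6,9); WM=7
i=10 t=4 v=2: → [2,6); WM=7
i=11 t=8 v=2: → [6,10); WM=8
i=12 t=10 v=2: → [10,12); WM=8
i=13 t=12 v=9: → [12,14); WM=12
i=14 t=13 v=5: → [12,15); WM=12
i=15 t=14 v=6: → [12,16); WM=14
i=16 t=15 v=2: → [12,17); WM=14
i=17 t=16 v=3: → [12,18); WM=16
i=18 t=17 v=3: → [12,19); WM=16
i=19 t=21 v=9: → [21,23); WM=21
i=20 t=22 v=8: → [21,24); WM=21
i=21 t=24 v=2: → [24,26); WM=24
i=22 t=14 v=9: DROP (t<24-4); WM=24

22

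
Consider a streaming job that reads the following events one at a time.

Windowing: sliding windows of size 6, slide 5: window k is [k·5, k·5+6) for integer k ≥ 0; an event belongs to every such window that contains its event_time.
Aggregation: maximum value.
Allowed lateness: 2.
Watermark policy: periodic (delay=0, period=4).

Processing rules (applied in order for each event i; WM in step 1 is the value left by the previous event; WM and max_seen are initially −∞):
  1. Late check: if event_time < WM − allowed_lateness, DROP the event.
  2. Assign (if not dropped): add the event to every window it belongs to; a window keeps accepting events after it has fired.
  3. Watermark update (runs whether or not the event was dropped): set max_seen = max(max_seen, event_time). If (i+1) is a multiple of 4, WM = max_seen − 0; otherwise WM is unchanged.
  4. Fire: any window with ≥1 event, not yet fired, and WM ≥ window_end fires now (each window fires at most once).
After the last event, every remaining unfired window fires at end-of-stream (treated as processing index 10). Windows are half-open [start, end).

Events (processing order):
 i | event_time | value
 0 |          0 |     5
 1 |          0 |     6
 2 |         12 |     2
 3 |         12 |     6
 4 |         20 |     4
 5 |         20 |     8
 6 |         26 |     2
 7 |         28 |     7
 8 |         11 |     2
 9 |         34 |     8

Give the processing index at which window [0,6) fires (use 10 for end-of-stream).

i=0 t=0 v=5: → [0,6); WM=−∞
i=1 t=0 v=6: → [0,6); WM=−∞
i=2 t=12 v=2: → [10,16); WM=−∞
i=3 t=12 v=6: → [10,16); WM=12; [0,6) fires=6
i=4 t=20 v=4: → [20,26),[15,21); WM=12
i=5 t=20 v=8: → [20,26),[15,21); WM=12
i=6 t=26 v=2: → [25,31); WM=12
i=7 t=28 v=7: → [25,31); WM=28; [10,16) fires=6 [15,21) fires=8 [20,26) fires=8
i=8 t=11 v=2: DROP (t<28-2); WM=28
i=9 t=34 v=8: → [30,36); WM=28

3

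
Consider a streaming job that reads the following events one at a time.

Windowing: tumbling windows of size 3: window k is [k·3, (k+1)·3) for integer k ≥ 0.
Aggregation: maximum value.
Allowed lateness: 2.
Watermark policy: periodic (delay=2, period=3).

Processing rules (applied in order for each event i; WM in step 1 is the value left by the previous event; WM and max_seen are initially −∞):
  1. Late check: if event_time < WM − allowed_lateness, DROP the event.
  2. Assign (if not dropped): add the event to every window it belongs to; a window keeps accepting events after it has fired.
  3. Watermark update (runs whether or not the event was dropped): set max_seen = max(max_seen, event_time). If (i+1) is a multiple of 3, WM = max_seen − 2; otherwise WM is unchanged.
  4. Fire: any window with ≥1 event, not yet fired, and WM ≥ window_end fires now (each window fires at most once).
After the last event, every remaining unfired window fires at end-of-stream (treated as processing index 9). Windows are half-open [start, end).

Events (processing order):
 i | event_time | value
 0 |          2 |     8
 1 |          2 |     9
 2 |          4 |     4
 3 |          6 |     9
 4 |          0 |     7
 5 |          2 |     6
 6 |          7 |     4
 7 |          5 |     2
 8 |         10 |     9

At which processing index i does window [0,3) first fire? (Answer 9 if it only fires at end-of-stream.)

5

i=0 t=2 v=8: → [0,3); WM=−∞
i=1 t=2 v=9: → [0,3); WM=−∞
i=2 t=4 v=4: → [3,6); WM=2
i=3 t=6 v=9: → [6,9); WM=2
i=4 t=0 v=7: → [0,3); WM=2
i=5 t=2 v=6: → [0,3); WM=4; [0,3) fires=9
i=6 t=7 v=4: → [6,9); WM=4
i=7 t=5 v=2: → [3,6); WM=4
i=8 t=10 v=9: → [9,12); WM=8; [3,6) fires=4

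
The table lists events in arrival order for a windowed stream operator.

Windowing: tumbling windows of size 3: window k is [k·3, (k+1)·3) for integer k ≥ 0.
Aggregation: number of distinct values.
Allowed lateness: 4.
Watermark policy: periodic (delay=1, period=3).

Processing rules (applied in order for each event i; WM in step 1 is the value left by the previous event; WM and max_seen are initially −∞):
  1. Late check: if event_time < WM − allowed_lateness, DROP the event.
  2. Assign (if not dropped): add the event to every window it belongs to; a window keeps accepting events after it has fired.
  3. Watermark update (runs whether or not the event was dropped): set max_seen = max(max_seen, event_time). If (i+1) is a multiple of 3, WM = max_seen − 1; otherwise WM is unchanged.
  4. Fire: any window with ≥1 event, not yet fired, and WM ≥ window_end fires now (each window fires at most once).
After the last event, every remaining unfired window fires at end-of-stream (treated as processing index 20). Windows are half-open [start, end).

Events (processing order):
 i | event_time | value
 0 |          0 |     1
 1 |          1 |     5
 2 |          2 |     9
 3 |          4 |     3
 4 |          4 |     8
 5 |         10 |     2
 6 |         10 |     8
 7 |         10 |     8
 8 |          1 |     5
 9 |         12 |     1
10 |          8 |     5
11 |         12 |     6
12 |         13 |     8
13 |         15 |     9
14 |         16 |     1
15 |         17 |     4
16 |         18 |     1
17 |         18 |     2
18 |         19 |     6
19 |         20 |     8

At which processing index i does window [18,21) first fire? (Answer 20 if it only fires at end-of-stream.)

20

i=0 t=0 v=1: → [0,3); WM=−∞
i=1 t=1 v=5: → [0,3); WM=−∞
i=2 t=2 v=9: → [0,3); WM=1
i=3 t=4 v=3: → [3,6); WM=1
i=4 t=4 v=8: → [3,6); WM=1
i=5 t=10 v=2: → [9,12); WM=9; [0,3) fires=3 [3,6) fires=2
i=6 t=10 v=8: → [9,12); WM=9
i=7 t=10 v=8: → [9,12); WM=9
i=8 t=1 v=5: DROP (t<9-4); WM=9
i=9 t=12 v=1: → [12,15); WM=9
i=10 t=8 v=5: → [6,9); WM=9; [6,9) fires=1
i=11 t=12 v=6: → [12,15); WM=11
i=12 t=13 v=8: → [12,15); WM=11
i=13 t=15 v=9: → [15,18); WM=11
i=14 t=16 v=1: → [15,18); WM=15; [9,12) fires=2 [12,15) fires=3
i=15 t=17 v=4: → [15,18); WM=15
i=16 t=18 v=1: → [18,21); WM=15
i=17 t=18 v=2: → [18,21); WM=17
i=18 t=19 v=6: → [18,21); WM=17
i=19 t=20 v=8: → [18,21); WM=17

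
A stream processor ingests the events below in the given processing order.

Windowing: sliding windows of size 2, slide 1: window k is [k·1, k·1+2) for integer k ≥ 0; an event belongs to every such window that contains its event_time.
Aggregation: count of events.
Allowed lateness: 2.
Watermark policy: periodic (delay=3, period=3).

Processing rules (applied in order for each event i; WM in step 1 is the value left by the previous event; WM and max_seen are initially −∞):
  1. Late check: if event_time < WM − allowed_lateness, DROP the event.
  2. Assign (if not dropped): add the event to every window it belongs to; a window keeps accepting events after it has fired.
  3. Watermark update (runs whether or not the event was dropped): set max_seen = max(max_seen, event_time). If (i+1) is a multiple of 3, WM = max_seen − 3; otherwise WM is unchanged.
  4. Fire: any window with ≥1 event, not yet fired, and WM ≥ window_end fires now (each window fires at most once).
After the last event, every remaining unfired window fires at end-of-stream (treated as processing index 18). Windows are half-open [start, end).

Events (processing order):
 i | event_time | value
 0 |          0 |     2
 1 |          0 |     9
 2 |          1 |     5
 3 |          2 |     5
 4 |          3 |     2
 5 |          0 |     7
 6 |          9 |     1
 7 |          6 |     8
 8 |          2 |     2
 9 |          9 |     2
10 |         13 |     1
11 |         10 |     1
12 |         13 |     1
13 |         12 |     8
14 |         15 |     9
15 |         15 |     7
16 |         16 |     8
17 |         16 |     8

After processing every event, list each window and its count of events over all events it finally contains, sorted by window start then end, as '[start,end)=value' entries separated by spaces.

i=0 t=0 v=2: → [0,2); WM=−∞
i=1 t=0 v=9: → [0,2); WM=−∞
i=2 t=1 v=5: → [1,3),[0,2); WM=-2
i=3 t=2 v=5: → [2,4),[1,3); WM=-2
i=4 t=3 v=2: → [3,5),[2,4); WM=-2
i=5 t=0 v=7: → [0,2); WM=0
i=6 t=9 v=1: → [9,11),[8,10); WM=0
i=7 t=6 v=8: → [6,8),[5,7); WM=0
i=8 t=2 v=2: → [2,4),[1,3); WM=6; [0,2) fires=4 [1,3) fires=3 [2,4) fires=3 [3,5) fires=1
i=9 t=9 v=2: → [9,11),[8,10); WM=6
i=10 t=13 v=1: → [13,15),[12,14); WM=6
i=11 t=10 v=1: → [10,12),[9,11); WM=10; [5,7) fires=1 [6,8) fires=1 [8,10) fires=2
i=12 t=13 v=1: → [13,15),[12,14); WM=10
i=13 t=12 v=8: → [12,14),[11,13); WM=10
i=14 t=15 v=9: → [15,17),[14,16); WM=12; [9,11) fires=3 [10,12) fires=1
i=15 t=15 v=7: → [15,17),[14,16); WM=12
i=16 t=16 v=8: → [16,18),[15,17); WM=12
i=17 t=16 v=8: → [16,18),[15,17); WM=13; [11,13) fires=1

[0,2)=4 [1,3)=3 [2,4)=3 [3,5)=1 [5,7)=1 [6,8)=1 [8,10)=2 [9,11)=3 [10,12)=1 [11,13)=1 [12,14)=3 [13,15)=2 [14,16)=2 [15,17)=4 [16,18)=2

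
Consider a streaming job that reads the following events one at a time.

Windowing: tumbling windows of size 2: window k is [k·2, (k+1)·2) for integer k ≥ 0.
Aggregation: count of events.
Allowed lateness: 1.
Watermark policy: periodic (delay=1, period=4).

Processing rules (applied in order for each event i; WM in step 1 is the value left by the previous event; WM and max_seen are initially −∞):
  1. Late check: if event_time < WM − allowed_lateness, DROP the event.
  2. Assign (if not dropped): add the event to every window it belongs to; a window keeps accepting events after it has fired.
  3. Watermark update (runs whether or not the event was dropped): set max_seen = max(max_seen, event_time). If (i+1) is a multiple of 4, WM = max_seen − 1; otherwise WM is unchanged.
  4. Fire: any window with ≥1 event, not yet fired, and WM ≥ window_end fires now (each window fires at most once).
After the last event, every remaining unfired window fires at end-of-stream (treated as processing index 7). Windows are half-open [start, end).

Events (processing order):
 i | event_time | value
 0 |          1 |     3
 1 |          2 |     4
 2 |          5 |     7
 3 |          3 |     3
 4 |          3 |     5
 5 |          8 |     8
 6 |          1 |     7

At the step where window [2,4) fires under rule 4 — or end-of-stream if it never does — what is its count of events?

2

i=0 t=1 v=3: → [0,2); WM=−∞
i=1 t=2 v=4: → [2,4); WM=−∞
i=2 t=5 v=7: → [4,6); WM=−∞
i=3 t=3 v=3: → [2,4); WM=4; [0,2) fires=1 [2,4) fires=2
i=4 t=3 v=5: → [2,4); WM=4
i=5 t=8 v=8: → [8,10); WM=4
i=6 t=1 v=7: DROP (t<4-1); WM=4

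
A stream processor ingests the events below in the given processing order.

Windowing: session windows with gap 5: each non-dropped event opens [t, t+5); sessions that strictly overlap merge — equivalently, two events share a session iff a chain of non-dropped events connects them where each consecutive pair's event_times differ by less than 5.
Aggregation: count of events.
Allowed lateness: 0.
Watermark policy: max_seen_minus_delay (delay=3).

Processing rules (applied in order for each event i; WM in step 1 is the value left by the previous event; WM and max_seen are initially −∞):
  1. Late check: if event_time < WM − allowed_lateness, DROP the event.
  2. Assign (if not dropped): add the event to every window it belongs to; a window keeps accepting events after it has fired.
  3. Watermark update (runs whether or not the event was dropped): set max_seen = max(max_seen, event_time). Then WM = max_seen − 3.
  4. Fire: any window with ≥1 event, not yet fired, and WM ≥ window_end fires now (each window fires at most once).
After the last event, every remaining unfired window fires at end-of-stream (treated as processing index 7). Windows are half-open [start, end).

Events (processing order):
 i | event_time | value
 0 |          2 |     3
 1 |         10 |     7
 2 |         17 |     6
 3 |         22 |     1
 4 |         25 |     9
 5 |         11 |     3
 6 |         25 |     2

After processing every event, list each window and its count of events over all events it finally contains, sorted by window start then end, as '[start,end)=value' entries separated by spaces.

i=0 t=2 v=3: → [2,7); WM=-1
i=1 t=10 v=7: → [10,15); WM=7
i=2 t=17 v=6: → [17,22); WM=14
i=3 t=22 v=1: → [22,27); WM=19
i=4 t=25 v=9: → [22,30); WM=22
i=5 t=11 v=3: DROP (t<22-0); WM=22
i=6 t=25 v=2: → [22,30); WM=22

[2,7)=1 [10,15)=1 [17,22)=1 [22,30)=3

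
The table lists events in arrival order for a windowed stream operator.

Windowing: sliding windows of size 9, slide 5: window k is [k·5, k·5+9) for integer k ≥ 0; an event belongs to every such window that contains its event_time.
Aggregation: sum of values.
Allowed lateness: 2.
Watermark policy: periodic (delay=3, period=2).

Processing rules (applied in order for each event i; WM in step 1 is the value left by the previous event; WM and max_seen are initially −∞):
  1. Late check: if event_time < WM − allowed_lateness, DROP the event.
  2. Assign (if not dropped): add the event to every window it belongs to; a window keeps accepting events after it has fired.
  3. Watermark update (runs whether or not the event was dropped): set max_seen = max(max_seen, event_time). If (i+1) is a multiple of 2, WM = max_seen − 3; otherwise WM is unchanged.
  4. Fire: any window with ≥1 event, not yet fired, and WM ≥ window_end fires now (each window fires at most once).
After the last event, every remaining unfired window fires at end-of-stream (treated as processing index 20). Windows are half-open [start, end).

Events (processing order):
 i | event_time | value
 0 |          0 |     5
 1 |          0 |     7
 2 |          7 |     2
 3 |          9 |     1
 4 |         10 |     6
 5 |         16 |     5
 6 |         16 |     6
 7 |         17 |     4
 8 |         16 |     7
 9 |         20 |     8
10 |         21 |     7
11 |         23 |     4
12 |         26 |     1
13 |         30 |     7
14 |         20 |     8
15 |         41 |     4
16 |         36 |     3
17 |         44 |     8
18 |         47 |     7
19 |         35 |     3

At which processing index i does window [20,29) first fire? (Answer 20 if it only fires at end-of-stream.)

i=0 t=0 v=5: → [0,9); WM=−∞
i=1 t=0 v=7: → [0,9); WM=-3
i=2 t=7 v=2: → [5,14),[0,9); WM=-3
i=3 t=9 v=1: → [5,14); WM=6
i=4 t=10 v=6: → [10,19),[5,14); WM=6
i=5 t=16 v=5: → [15,24),[10,19); WM=13; [0,9) fires=14
i=6 t=16 v=6: → [15,24),[10,19); WM=13
i=7 t=17 v=4: → [15,24),[10,19); WM=14; [5,14) fires=9
i=8 t=16 v=7: → [15,24),[10,19); WM=14
i=9 t=20 v=8: → [20,29),[15,24); WM=17
i=10 t=21 v=7: → [20,29),[15,24); WM=17
i=11 t=23 v=4: → [20,29),[15,24); WM=20; [10,19) fires=28
i=12 t=26 v=1: → [25,34),[20,29); WM=20
i=13 t=30 v=7: → [30,39),[25,34); WM=27; [15,24) fires=41
i=14 t=20 v=8: DROP (t<27-2); WM=27
i=15 t=41 v=4: → [40,49),[35,44); WM=38; [20,29) fires=20 [25,34) fires=8
i=16 t=36 v=3: → [35,44),[30,39); WM=38
i=17 t=44 v=8: → [40,49); WM=41; [30,39) fires=10
i=18 t=47 v=7: → [45,54),[40,49); WM=41
i=19 t=35 v=3: DROP (t<41-2); WM=44; [35,44) fires=7

15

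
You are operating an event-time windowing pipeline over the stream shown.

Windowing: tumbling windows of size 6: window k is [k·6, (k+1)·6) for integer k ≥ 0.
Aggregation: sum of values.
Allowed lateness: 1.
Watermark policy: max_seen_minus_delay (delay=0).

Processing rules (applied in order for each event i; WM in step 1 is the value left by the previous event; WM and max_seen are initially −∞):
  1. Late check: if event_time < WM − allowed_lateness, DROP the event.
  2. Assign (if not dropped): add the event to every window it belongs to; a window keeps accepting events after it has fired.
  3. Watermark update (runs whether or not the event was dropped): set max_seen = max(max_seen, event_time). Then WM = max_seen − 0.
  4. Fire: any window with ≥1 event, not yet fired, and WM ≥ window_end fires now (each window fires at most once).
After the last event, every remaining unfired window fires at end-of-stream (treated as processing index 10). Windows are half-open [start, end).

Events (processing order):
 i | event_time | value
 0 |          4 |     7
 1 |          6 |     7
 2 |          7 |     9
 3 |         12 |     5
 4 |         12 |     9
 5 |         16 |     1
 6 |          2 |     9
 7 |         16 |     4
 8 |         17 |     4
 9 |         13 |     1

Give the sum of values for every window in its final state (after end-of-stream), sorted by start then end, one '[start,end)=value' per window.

i=0 t=4 v=7: → [0,6); WM=4
i=1 t=6 v=7: → [6,12); WM=6; [0,6) fires=7
i=2 t=7 v=9: → [6,12); WM=7
i=3 t=12 v=5: → [12,18); WM=12; [6,12) fires=16
i=4 t=12 v=9: → [12,18); WM=12
i=5 t=16 v=1: → [12,18); WM=16
i=6 t=2 v=9: DROP (t<16-1); WM=16
i=7 t=16 v=4: → [12,18); WM=16
i=8 t=17 v=4: → [12,18); WM=17
i=9 t=13 v=1: DROP (t<17-1); WM=17

[0,6)=7 [6,12)=16 [12,18)=23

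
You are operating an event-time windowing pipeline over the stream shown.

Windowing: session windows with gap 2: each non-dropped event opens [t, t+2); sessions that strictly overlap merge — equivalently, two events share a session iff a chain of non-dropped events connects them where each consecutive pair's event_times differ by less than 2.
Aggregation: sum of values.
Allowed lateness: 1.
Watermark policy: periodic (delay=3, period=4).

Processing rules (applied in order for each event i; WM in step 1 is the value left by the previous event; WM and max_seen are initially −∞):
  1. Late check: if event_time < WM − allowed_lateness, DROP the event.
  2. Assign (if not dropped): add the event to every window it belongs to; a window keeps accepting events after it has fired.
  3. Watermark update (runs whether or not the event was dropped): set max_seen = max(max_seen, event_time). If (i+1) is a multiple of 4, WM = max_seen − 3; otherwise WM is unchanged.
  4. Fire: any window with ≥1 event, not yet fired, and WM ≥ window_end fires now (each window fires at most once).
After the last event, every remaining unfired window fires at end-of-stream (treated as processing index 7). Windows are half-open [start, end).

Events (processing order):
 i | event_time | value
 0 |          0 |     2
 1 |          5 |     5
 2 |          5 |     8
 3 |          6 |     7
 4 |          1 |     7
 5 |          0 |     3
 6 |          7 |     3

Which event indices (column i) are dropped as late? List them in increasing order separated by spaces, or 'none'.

4 5

i=0 t=0 v=2: → [0,2); WM=−∞
i=1 t=5 v=5: → [5,7); WM=−∞
i=2 t=5 v=8: → [5,7); WM=−∞
i=3 t=6 v=7: → [5,8); WM=3
i=4 t=1 v=7: DROP (t<3-1); WM=3
i=5 t=0 v=3: DROP (t<3-1); WM=3
i=6 t=7 v=3: → [5,9); WM=3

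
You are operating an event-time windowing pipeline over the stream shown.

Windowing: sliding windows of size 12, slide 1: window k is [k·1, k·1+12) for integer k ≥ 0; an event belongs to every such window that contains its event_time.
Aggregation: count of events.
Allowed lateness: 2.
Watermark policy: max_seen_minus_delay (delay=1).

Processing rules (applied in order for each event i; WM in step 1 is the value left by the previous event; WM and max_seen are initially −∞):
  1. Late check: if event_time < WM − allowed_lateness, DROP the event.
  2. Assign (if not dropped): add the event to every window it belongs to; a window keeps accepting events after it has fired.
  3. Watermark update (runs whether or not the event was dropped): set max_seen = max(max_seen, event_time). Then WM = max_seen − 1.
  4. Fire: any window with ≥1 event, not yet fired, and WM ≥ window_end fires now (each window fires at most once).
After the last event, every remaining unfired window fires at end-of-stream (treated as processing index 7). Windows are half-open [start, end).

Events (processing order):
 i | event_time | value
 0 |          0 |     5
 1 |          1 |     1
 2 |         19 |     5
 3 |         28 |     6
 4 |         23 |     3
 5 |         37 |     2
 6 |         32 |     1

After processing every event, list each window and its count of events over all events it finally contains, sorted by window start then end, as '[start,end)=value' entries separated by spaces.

i=0 t=0 v=5: → [0,12); WM=-1
i=1 t=1 v=1: → [1,13),[0,12); WM=0
i=2 t=19 v=5: → [19,31),[18,30),[17,29),[16,28),[15,27),[14,26),[13,25),[12,24),[11,23),[10,22),[9,21),[8,20); WM=18; [0,12) fires=2 [1,13) fires=1
i=3 t=28 v=6: → [28,40),[27,39),[26,38),[25,37),[24,36),[23,35),[22,34),[21,33),[20,32),[19,31),[18,30),[17,29); WM=27; [8,20) fires=1 [9,21) fires=1 [10,22) fires=1 [11,23) fires=1 [12,24) fires=1 [13,25) fires=1 [14,26) fires=1 [15,27) fires=1
i=4 t=23 v=3: DROP (t<27-2); WM=27
i=5 t=37 v=2: → [37,49),[36,48),[35,47),[34,46),[33,45),[32,44),[31,43),[30,42),[29,41),[28,40),[27,39),[26,38); WM=36; [16,28) fires=1 [17,29) fires=2 [18,30) fires=2 [19,31) fires=2 [20,32) fires=1 [21,33) fires=1 [22,34) fires=1 [23,35) fires=1 [24,36) fires=1
i=6 t=32 v=1: DROP (t<36-2); WM=36

[0,12)=2 [1,13)=1 [8,20)=1 [9,21)=1 [10,22)=1 [11,23)=1 [12,24)=1 [13,25)=1 [14,26)=1 [15,27)=1 [16,28)=1 [17,29)=2 [18,30)=2 [19,31)=2 [20,32)=1 [21,33)=1 [22,34)=1 [23,35)=1 [24,36)=1 [25,37)=1 [26,38)=2 [27,39)=2 [28,40)=2 [29,41)=1 [30,42)=1 [31,43)=1 [32,44)=1 [33,45)=1 [34,46)=1 [35,47)=1 [36,48)=1 [37,49)=1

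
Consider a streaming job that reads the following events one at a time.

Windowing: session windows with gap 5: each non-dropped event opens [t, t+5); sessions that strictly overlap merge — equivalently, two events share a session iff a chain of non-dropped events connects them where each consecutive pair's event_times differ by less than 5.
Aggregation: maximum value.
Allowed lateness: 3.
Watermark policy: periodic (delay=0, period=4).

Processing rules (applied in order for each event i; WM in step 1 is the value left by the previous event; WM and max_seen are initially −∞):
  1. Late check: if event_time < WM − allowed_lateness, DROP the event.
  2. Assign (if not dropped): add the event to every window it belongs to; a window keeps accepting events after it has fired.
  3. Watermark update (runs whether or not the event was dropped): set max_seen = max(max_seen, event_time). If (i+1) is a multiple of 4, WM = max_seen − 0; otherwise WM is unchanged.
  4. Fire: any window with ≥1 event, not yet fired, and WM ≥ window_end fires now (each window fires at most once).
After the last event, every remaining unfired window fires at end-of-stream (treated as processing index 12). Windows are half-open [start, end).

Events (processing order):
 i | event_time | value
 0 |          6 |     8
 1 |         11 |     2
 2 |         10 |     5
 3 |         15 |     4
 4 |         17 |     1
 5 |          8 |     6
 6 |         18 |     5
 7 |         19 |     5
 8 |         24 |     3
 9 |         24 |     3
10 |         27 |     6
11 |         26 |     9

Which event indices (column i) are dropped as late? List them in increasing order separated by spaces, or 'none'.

i=0 t=6 v=8: → [6,11); WM=−∞
i=1 t=11 v=2: → [11,16); WM=−∞
i=2 t=10 v=5: → [6,16); WM=−∞
i=3 t=15 v=4: → [6,20); WM=15
i=4 t=17 v=1: → [6,22); WM=15
i=5 t=8 v=6: DROP (t<15-3); WM=15
i=6 t=18 v=5: → [6,23); WM=15
i=7 t=19 v=5: → [6,24); WM=19
i=8 t=24 v=3: → [24,29); WM=19
i=9 t=24 v=3: → [24,29); WM=19
i=10 t=27 v=6: → [24,32); WM=19
i=11 t=26 v=9: → [24,32); WM=27

5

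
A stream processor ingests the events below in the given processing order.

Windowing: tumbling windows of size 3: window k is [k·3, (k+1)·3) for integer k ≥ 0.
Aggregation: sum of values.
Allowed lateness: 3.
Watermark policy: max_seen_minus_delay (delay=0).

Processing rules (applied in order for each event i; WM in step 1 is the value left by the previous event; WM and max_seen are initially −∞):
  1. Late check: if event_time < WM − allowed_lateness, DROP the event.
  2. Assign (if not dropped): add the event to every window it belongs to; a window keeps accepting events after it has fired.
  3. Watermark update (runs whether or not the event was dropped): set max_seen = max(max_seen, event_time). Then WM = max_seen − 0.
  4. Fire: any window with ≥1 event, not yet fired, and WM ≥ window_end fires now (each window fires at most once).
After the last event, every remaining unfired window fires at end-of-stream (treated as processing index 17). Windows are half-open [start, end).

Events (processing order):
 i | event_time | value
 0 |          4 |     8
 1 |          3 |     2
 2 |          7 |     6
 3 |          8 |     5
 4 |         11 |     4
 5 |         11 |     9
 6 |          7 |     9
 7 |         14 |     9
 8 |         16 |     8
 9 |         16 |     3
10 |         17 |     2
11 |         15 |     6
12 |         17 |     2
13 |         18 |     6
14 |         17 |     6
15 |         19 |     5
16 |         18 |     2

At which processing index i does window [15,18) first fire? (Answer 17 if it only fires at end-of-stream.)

13

i=0 t=4 v=8: → [3,6); WM=4
i=1 t=3 v=2: → [3,6); WM=4
i=2 t=7 v=6: → [6,9); WM=7; [3,6) fires=10
i=3 t=8 v=5: → [6,9); WM=8
i=4 t=11 v=4: → [9,12); WM=11; [6,9) fires=11
i=5 t=11 v=9: → [9,12); WM=11
i=6 t=7 v=9: DROP (t<11-3); WM=11
i=7 t=14 v=9: → [12,15); WM=14; [9,12) fires=13
i=8 t=16 v=8: → [15,18); WM=16; [12,15) fires=9
i=9 t=16 v=3: → [15,18); WM=16
i=10 t=17 v=2: → [15,18); WM=17
i=11 t=15 v=6: → [15,18); WM=17
i=12 t=17 v=2: → [15,18); WM=17
i=13 t=18 v=6: → [18,21); WM=18; [15,18) fires=21
i=14 t=17 v=6: → [15,18); WM=18
i=15 t=19 v=5: → [18,21); WM=19
i=16 t=18 v=2: → [18,21); WM=19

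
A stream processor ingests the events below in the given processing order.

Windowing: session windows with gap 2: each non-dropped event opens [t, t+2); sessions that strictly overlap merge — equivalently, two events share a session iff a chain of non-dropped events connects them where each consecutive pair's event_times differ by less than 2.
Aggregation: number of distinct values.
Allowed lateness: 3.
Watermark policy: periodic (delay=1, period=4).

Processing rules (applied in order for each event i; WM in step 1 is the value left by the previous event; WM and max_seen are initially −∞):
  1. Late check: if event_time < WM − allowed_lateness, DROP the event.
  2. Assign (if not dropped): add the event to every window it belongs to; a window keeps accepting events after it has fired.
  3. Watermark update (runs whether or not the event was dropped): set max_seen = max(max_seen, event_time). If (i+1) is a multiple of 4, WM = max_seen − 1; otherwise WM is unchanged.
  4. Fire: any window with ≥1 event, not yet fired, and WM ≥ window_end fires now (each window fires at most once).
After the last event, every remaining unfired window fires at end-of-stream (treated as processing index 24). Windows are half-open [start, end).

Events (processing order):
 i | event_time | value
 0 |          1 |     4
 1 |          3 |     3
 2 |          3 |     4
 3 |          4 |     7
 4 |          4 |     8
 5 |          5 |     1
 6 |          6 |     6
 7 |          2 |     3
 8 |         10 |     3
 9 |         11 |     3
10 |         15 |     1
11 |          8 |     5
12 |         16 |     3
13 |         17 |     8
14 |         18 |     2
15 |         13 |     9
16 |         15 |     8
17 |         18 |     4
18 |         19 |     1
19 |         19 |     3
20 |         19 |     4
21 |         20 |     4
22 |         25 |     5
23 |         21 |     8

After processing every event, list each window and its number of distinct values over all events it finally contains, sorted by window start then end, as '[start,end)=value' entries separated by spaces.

i=0 t=1 v=4: → [1,3); WM=−∞
i=1 t=3 v=3: → [3,5); WM=−∞
i=2 t=3 v=4: → [3,5); WM=−∞
i=3 t=4 v=7: → [3,6); WM=3
i=4 t=4 v=8: → [3,6); WM=3
i=5 t=5 v=1: → [3,7); WM=3
i=6 t=6 v=6: → [3,8); WM=3
i=7 t=2 v=3: → [1,8); WM=5
i=8 t=10 v=3: → [10,12); WM=5
i=9 t=11 v=3: → [10,13); WM=5
i=10 t=15 v=1: → [15,17); WM=5
i=11 t=8 v=5: → [8,10); WM=14
i=12 t=16 v=3: → [15,18); WM=14
i=13 t=17 v=8: → [15,19); WM=14
i=14 t=18 v=2: → [15,20); WM=14
i=15 t=13 v=9: → [13,15); WM=17
i=16 t=15 v=8: → [15,20); WM=17
i=17 t=18 v=4: → [15,20); WM=17
i=18 t=19 v=1: → [15,21); WM=17
i=19 t=19 v=3: → [15,21); WM=18
i=20 t=19 v=4: → [15,21); WM=18
i=21 t=20 v=4: → [15,22); WM=18
i=22 t=25 v=5: → [25,27); WM=18
i=23 t=21 v=8: → [15,23); WM=24

[1,8)=6 [8,10)=1 [10,13)=1 [13,15)=1 [15,23)=5 [25,27)=1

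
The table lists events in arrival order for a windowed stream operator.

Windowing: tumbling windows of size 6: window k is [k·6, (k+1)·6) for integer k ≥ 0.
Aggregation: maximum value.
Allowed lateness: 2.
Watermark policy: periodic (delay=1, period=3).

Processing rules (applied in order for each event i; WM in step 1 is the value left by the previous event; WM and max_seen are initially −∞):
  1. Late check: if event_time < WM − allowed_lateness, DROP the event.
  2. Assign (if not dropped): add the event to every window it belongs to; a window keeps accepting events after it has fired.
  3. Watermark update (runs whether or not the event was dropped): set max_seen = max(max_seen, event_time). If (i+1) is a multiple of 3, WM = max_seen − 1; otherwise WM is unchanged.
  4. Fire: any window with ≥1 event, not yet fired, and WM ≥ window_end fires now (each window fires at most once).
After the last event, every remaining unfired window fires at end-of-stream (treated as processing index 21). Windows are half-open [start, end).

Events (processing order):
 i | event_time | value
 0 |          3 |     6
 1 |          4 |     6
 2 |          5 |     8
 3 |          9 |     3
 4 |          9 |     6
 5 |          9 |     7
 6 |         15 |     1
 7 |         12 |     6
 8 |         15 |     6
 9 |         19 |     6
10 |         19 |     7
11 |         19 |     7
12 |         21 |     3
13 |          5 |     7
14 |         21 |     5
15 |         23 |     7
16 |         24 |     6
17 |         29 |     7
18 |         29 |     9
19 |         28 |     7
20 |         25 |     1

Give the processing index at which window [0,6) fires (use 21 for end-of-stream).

5

i=0 t=3 v=6: → [0,6); WM=−∞
i=1 t=4 v=6: → [0,6); WM=−∞
i=2 t=5 v=8: → [0,6); WM=4
i=3 t=9 v=3: → [6,12); WM=4
i=4 t=9 v=6: → [6,12); WM=4
i=5 t=9 v=7: → [6,12); WM=8; [0,6) fires=8
i=6 t=15 v=1: → [12,18); WM=8
i=7 t=12 v=6: → [12,18); WM=8
i=8 t=15 v=6: → [12,18); WM=14; [6,12) fires=7
i=9 t=19 v=6: → [18,24); WM=14
i=10 t=19 v=7: → [18,24); WM=14
i=11 t=19 v=7: → [18,24); WM=18; [12,18) fires=6
i=12 t=21 v=3: → [18,24); WM=18
i=13 t=5 v=7: DROP (t<18-2); WM=18
i=14 t=21 v=5: → [18,24); WM=20
i=15 t=23 v=7: → [18,24); WM=20
i=16 t=24 v=6: → [24,30); WM=20
i=17 t=29 v=7: → [24,30); WM=28; [18,24) fires=7
i=18 t=29 v=9: → [24,30); WM=28
i=19 t=28 v=7: → [24,30); WM=28
i=20 t=25 v=1: DROP (t<28-2); WM=28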